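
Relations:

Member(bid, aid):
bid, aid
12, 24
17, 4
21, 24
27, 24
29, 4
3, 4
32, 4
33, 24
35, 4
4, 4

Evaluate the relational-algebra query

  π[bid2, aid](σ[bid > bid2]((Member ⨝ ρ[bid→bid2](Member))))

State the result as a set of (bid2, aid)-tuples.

ρ[bid→bid2]: schema becomes (bid2, aid); tuples unchanged.
Joining Member and ρ[bid→bid2](Member) on aid yields {(12, 24, 12), (12, 24, 21), (12, 24, 27), (12, 24, 33), (17, 4, 17), (17, 4, 29), (17, 4, 3), (17, 4, 32), (17, 4, 35), (17, 4, 4), (21, 24, 12), (21, 24, 21), (21, 24, 27), (21, 24, 33), (27, 24, 12), (27, 24, 21), (27, 24, 27), (27, 24, 33), (29, 4, 17), (29, 4, 29), (29, 4, 3), (29, 4, 32), (29, 4, 35), (29, 4, 4), (3, 4, 17), (3, 4, 29), (3, 4, 3), (3, 4, 32), (3, 4, 35), (3, 4, 4), (32, 4, 17), (32, 4, 29), (32, 4, 3), (32, 4, 32), (32, 4, 35), (32, 4, 4), (33, 24, 12), (33, 24, 21), (33, 24, 27), (33, 24, 33), (35, 4, 17), (35, 4, 29), (35, 4, 3), (35, 4, 32), (35, 4, 35), (35, 4, 4), (4, 4, 17), (4, 4, 29), (4, 4, 3), (4, 4, 32), (4, 4, 35), (4, 4, 4)}.
σ[bid > bid2]: keep tuples satisfying bid > bid2 → {(17, 4, 3), (17, 4, 4), (21, 24, 12), (27, 24, 12), (27, 24, 21), (29, 4, 17), (29, 4, 3), (29, 4, 4), (32, 4, 17), (32, 4, 29), (32, 4, 3), (32, 4, 4), (33, 24, 12), (33, 24, 21), (33, 24, 27), (35, 4, 17), (35, 4, 29), (35, 4, 3), (35, 4, 32), (35, 4, 4), (4, 4, 3)}
Keep only column(s) bid2, aid (13 duplicate(s) eliminated): {(12, 24), (17, 4), (21, 24), (27, 24), (29, 4), (3, 4), (32, 4), (4, 4)}

{(12, 24), (17, 4), (21, 24), (27, 24), (29, 4), (3, 4), (32, 4), (4, 4)}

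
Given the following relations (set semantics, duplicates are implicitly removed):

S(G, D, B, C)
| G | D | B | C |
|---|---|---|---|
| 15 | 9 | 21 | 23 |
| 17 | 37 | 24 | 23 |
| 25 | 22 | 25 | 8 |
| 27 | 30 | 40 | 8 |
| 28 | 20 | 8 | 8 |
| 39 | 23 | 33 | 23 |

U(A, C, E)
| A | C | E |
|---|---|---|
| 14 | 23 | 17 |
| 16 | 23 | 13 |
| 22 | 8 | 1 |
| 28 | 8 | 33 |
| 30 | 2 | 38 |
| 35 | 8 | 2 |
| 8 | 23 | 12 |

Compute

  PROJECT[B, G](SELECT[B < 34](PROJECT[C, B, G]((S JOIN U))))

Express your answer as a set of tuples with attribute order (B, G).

Joining S and U on C yields {(15, 9, 21, 23, 14, 17), (15, 9, 21, 23, 16, 13), (15, 9, 21, 23, 8, 12), (17, 37, 24, 23, 14, 17), (17, 37, 24, 23, 16, 13), (17, 37, 24, 23, 8, 12), (25, 22, 25, 8, 22, 1), (25, 22, 25, 8, 28, 33), (25, 22, 25, 8, 35, 2), (27, 30, 40, 8, 22, 1), (27, 30, 40, 8, 28, 33), (27, 30, 40, 8, 35, 2), (28, 20, 8, 8, 22, 1), (28, 20, 8, 8, 28, 33), (28, 20, 8, 8, 35, 2), (39, 23, 33, 23, 14, 17), (39, 23, 33, 23, 16, 13), (39, 23, 33, 23, 8, 12)}.
Projecting to C, B, G (12 duplicate(s) eliminated): {(23, 21, 15), (23, 24, 17), (23, 33, 39), (8, 25, 25), (8, 40, 27), (8, 8, 28)}
σ[B < 34]: keep tuples satisfying B < 34 → {(23, 21, 15), (23, 24, 17), (23, 33, 39), (8, 25, 25), (8, 8, 28)}
Projecting to B, G: {(21, 15), (24, 17), (25, 25), (33, 39), (8, 28)}

{(21, 15), (24, 17), (25, 25), (33, 39), (8, 28)}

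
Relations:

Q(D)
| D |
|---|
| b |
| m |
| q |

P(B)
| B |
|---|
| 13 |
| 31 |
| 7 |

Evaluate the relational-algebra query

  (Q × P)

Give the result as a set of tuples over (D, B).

{(b, 13), (b, 31), (b, 7), (m, 13), (m, 31), (m, 7), (q, 13), (q, 31), (q, 7)}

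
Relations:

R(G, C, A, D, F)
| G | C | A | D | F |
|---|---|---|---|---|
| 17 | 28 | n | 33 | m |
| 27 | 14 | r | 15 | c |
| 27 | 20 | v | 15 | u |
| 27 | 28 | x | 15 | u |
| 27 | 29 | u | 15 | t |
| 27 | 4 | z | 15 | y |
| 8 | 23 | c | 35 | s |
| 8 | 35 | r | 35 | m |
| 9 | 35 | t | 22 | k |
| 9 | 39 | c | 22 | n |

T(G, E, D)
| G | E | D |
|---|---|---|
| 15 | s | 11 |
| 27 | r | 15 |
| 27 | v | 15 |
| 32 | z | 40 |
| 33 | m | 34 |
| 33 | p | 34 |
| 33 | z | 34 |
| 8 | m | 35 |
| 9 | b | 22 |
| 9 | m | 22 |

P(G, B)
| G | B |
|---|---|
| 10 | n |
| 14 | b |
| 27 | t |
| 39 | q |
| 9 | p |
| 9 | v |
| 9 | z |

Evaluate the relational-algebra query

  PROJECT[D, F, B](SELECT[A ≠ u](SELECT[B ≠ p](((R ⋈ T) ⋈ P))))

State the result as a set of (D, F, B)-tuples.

Joining R and T on G, D yields {(27, 14, r, 15, c, r), (27, 14, r, 15, c, v), (27, 20, v, 15, u, r), (27, 20, v, 15, u, v), (27, 28, x, 15, u, r), (27, 28, x, 15, u, v), (27, 29, u, 15, t, r), (27, 29, u, 15, t, v), (27, 4, z, 15, y, r), (27, 4, z, 15, y, v), (8, 23, c, 35, s, m), (8, 35, r, 35, m, m), (9, 35, t, 22, k, b), (9, 35, t, 22, k, m), (9, 39, c, 22, n, b), (9, 39, c, 22, n, m)}.
Joining (R ⋈ T) and P on G yields {(27, 14, r, 15, c, r, t), (27, 14, r, 15, c, v, t), (27, 20, v, 15, u, r, t), (27, 20, v, 15, u, v, t), (27, 28, x, 15, u, r, t), (27, 28, x, 15, u, v, t), (27, 29, u, 15, t, r, t), (27, 29, u, 15, t, v, t), (27, 4, z, 15, y, r, t), (27, 4, z, 15, y, v, t), (9, 35, t, 22, k, b, p), (9, 35, t, 22, k, b, v), (9, 35, t, 22, k, b, z), (9, 35, t, 22, k, m, p), (9, 35, t, 22, k, m, v), (9, 35, t, 22, k, m, z), (9, 39, c, 22, n, b, p), (9, 39, c, 22, n, b, v), (9, 39, c, 22, n, b, z), (9, 39, c, 22, n, m, p), (9, 39, c, 22, n, m, v), (9, 39, c, 22, n, m, z)}.
σ[B ≠ p]: keep tuples satisfying B ≠ p → {(27, 14, r, 15, c, r, t), (27, 14, r, 15, c, v, t), (27, 20, v, 15, u, r, t), (27, 20, v, 15, u, v, t), (27, 28, x, 15, u, r, t), (27, 28, x, 15, u, v, t), (27, 29, u, 15, t, r, t), (27, 29, u, 15, t, v, t), (27, 4, z, 15, y, r, t), (27, 4, z, 15, y, v, t), (9, 35, t, 22, k, b, v), (9, 35, t, 22, k, b, z), (9, 35, t, 22, k, m, v), (9, 35, t, 22, k, m, z), (9, 39, c, 22, n, b, v), (9, 39, c, 22, n, b, z), (9, 39, c, 22, n, m, v), (9, 39, c, 22, n, m, z)}
σ[A ≠ u]: keep tuples satisfying A ≠ u → {(27, 14, r, 15, c, r, t), (27, 14, r, 15, c, v, t), (27, 20, v, 15, u, r, t), (27, 20, v, 15, u, v, t), (27, 28, x, 15, u, r, t), (27, 28, x, 15, u, v, t), (27, 4, z, 15, y, r, t), (27, 4, z, 15, y, v, t), (9, 35, t, 22, k, b, v), (9, 35, t, 22, k, b, z), (9, 35, t, 22, k, m, v), (9, 35, t, 22, k, m, z), (9, 39, c, 22, n, b, v), (9, 39, c, 22, n, b, z), (9, 39, c, 22, n, m, v), (9, 39, c, 22, n, m, z)}
Keep only column(s) D, F, B (9 duplicate(s) eliminated): {(15, c, t), (15, u, t), (15, y, t), (22, k, v), (22, k, z), (22, n, v), (22, n, z)}

{(15, c, t), (15, u, t), (15, y, t), (22, k, v), (22, k, z), (22, n, v), (22, n, z)}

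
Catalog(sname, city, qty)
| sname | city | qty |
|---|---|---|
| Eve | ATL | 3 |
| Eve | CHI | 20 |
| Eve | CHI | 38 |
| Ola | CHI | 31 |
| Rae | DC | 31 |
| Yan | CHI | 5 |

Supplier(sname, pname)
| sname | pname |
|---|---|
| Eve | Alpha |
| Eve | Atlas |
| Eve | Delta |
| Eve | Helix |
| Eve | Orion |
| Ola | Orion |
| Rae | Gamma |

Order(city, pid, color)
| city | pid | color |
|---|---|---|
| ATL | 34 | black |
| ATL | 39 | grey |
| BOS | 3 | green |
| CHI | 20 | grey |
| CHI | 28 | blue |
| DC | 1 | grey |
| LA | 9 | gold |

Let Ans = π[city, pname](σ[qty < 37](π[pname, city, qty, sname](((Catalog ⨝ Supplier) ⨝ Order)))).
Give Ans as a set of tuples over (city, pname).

{(ATL, Alpha), (ATL, Atlas), (ATL, Delta), (ATL, Helix), (ATL, Orion), (CHI, Alpha), (CHI, Atlas), (CHI, Delta), (CHI, Helix), (CHI, Orion), (DC, Gamma)}

Joining Catalog and Supplier on sname yields {(Eve, ATL, 3, Alpha), (Eve, ATL, 3, Atlas), (Eve, ATL, 3, Delta), (Eve, ATL, 3, Helix), (Eve, ATL, 3, Orion), (Eve, CHI, 20, Alpha), (Eve, CHI, 20, Atlas), (Eve, CHI, 20, Delta), (Eve, CHI, 20, Helix), (Eve, CHI, 20, Orion), (Eve, CHI, 38, Alpha), (Eve, CHI, 38, Atlas), (Eve, CHI, 38, Delta), (Eve, CHI, 38, Helix), (Eve, CHI, 38, Orion), (Ola, CHI, 31, Orion), (Rae, DC, 31, Gamma)}.
Joining (Catalog ⨝ Supplier) and Order on city yields {(Eve, ATL, 3, Alpha, 34, black), (Eve, ATL, 3, Alpha, 39, grey), (Eve, ATL, 3, Atlas, 34, black), (Eve, ATL, 3, Atlas, 39, grey), (Eve, ATL, 3, Delta, 34, black), (Eve, ATL, 3, Delta, 39, grey), (Eve, ATL, 3, Helix, 34, black), (Eve, ATL, 3, Helix, 39, grey), (Eve, ATL, 3, Orion, 34, black), (Eve, ATL, 3, Orion, 39, grey), (Eve, CHI, 20, Alpha, 20, grey), (Eve, CHI, 20, Alpha, 28, blue), (Eve, CHI, 20, Atlas, 20, grey), (Eve, CHI, 20, Atlas, 28, blue), (Eve, CHI, 20, Delta, 20, grey), (Eve, CHI, 20, Delta, 28, blue), (Eve, CHI, 20, Helix, 20, grey), (Eve, CHI, 20, Helix, 28, blue), (Eve, CHI, 20, Orion, 20, grey), (Eve, CHI, 20, Orion, 28, blue), (Eve, CHI, 38, Alpha, 20, grey), (Eve, CHI, 38, Alpha, 28, blue), (Eve, CHI, 38, Atlas, 20, grey), (Eve, CHI, 38, Atlas, 28, blue), (Eve, CHI, 38, Delta, 20, grey), (Eve, CHI, 38, Delta, 28, blue), (Eve, CHI, 38, Helix, 20, grey), (Eve, CHI, 38, Helix, 28, blue), (Eve, CHI, 38, Orion, 20, grey), (Eve, CHI, 38, Orion, 28, blue), (Ola, CHI, 31, Orion, 20, grey), (Ola, CHI, 31, Orion, 28, blue), (Rae, DC, 31, Gamma, 1, grey)}.
Keep only column(s) pname, city, qty, sname (16 duplicate(s) eliminated): {(Alpha, ATL, 3, Eve), (Alpha, CHI, 20, Eve), (Alpha, CHI, 38, Eve), (Atlas, ATL, 3, Eve), (Atlas, CHI, 20, Eve), (Atlas, CHI, 38, Eve), (Delta, ATL, 3, Eve), (Delta, CHI, 20, Eve), (Delta, CHI, 38, Eve), (Gamma, DC, 31, Rae), (Helix, ATL, 3, Eve), (Helix, CHI, 20, Eve), (Helix, CHI, 38, Eve), (Orion, ATL, 3, Eve), (Orion, CHI, 20, Eve), (Orion, CHI, 31, Ola), (Orion, CHI, 38, Eve)}
σ[qty < 37]: keep tuples satisfying qty < 37 → {(Alpha, ATL, 3, Eve), (Alpha, CHI, 20, Eve), (Atlas, ATL, 3, Eve), (Atlas, CHI, 20, Eve), (Delta, ATL, 3, Eve), (Delta, CHI, 20, Eve), (Gamma, DC, 31, Rae), (Helix, ATL, 3, Eve), (Helix, CHI, 20, Eve), (Orion, ATL, 3, Eve), (Orion, CHI, 20, Eve), (Orion, CHI, 31, Ola)}
Keep only column(s) city, pname (1 duplicate(s) eliminated): {(ATL, Alpha), (ATL, Atlas), (ATL, Delta), (ATL, Helix), (ATL, Orion), (CHI, Alpha), (CHI, Atlas), (CHI, Delta), (CHI, Helix), (CHI, Orion), (DC, Gamma)}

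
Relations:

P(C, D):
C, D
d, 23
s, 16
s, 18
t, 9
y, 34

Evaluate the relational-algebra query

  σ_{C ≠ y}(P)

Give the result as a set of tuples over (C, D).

{(d, 23), (s, 16), (s, 18), (t, 9)}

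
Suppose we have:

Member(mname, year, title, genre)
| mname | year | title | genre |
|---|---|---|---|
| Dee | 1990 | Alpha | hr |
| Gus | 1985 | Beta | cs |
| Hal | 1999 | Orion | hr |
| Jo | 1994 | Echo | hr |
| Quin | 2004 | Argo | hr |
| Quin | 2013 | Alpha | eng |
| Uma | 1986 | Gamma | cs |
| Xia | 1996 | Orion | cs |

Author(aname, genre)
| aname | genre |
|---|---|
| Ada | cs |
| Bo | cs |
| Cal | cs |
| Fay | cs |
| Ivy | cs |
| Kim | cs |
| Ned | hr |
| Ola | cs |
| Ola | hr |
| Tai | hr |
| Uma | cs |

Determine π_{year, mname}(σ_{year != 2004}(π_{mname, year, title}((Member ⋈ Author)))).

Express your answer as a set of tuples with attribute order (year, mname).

Joining Member and Author on genre yields {(Dee, 1990, Alpha, hr, Ned), (Dee, 1990, Alpha, hr, Ola), (Dee, 1990, Alpha, hr, Tai), (Gus, 1985, Beta, cs, Ada), (Gus, 1985, Beta, cs, Bo), (Gus, 1985, Beta, cs, Cal), (Gus, 1985, Beta, cs, Fay), (Gus, 1985, Beta, cs, Ivy), (Gus, 1985, Beta, cs, Kim), (Gus, 1985, Beta, cs, Ola), (Gus, 1985, Beta, cs, Uma), (Hal, 1999, Orion, hr, Ned), (Hal, 1999, Orion, hr, Ola), (Hal, 1999, Orion, hr, Tai), (Jo, 1994, Echo, hr, Ned), (Jo, 1994, Echo, hr, Ola), (Jo, 1994, Echo, hr, Tai), (Quin, 2004, Argo, hr, Ned), (Quin, 2004, Argo, hr, Ola), (Quin, 2004, Argo, hr, Tai), (Uma, 1986, Gamma, cs, Ada), (Uma, 1986, Gamma, cs, Bo), (Uma, 1986, Gamma, cs, Cal), (Uma, 1986, Gamma, cs, Fay), (Uma, 1986, Gamma, cs, Ivy), (Uma, 1986, Gamma, cs, Kim), (Uma, 1986, Gamma, cs, Ola), (Uma, 1986, Gamma, cs, Uma), (Xia, 1996, Orion, cs, Ada), (Xia, 1996, Orion, cs, Bo), (Xia, 1996, Orion, cs, Cal), (Xia, 1996, Orion, cs, Fay), (Xia, 1996, Orion, cs, Ivy), (Xia, 1996, Orion, cs, Kim), (Xia, 1996, Orion, cs, Ola), (Xia, 1996, Orion, cs, Uma)}.
Projecting to mname, year, title (29 duplicate(s) eliminated): {(Dee, 1990, Alpha), (Gus, 1985, Beta), (Hal, 1999, Orion), (Jo, 1994, Echo), (Quin, 2004, Argo), (Uma, 1986, Gamma), (Xia, 1996, Orion)}
Selection year != 2004: {(Dee, 1990, Alpha), (Gus, 1985, Beta), (Hal, 1999, Orion), (Jo, 1994, Echo), (Uma, 1986, Gamma), (Xia, 1996, Orion)}
Projecting to year, mname: {(1985, Gus), (1986, Uma), (1990, Dee), (1994, Jo), (1996, Xia), (1999, Hal)}

{(1985, Gus), (1986, Uma), (1990, Dee), (1994, Jo), (1996, Xia), (1999, Hal)}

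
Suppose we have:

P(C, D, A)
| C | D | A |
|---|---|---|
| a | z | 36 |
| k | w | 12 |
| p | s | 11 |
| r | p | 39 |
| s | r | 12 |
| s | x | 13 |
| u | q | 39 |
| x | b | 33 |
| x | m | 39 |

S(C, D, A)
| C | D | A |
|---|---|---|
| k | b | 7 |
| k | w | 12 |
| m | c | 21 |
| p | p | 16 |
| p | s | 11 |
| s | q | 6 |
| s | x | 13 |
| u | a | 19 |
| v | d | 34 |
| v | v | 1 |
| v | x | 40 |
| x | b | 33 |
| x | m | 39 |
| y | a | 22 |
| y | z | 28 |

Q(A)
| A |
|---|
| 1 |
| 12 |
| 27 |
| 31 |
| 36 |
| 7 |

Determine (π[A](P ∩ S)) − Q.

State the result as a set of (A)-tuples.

{11, 13, 33, 39}

Set intersection of the two operands is {(k, w, 12), (p, s, 11), (s, x, 13), (x, b, 33), (x, m, 39)}.
π[A]: project onto (A) → {11, 12, 13, 33, 39}
Set difference of the two operands is {11, 13, 33, 39}.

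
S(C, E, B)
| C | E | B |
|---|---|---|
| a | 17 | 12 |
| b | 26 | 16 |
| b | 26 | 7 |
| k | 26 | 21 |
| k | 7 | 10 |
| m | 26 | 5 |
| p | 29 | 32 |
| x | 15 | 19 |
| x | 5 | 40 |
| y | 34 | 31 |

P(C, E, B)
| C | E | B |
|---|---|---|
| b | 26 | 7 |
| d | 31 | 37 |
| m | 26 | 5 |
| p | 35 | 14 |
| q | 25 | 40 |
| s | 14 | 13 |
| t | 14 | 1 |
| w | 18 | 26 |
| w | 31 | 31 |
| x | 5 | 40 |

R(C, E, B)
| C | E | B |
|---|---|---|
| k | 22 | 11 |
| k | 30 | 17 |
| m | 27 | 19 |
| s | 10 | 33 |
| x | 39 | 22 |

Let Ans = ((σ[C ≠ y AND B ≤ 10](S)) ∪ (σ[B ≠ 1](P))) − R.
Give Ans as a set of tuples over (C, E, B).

Apply σ_{C ≠ y AND B ≤ 10}; surviving tuples: {(b, 26, 7), (k, 7, 10), (m, 26, 5)}
Apply σ_{B ≠ 1}; surviving tuples: {(b, 26, 7), (d, 31, 37), (m, 26, 5), (p, 35, 14), (q, 25, 40), (s, 14, 13), (w, 18, 26), (w, 31, 31), (x, 5, 40)}
Taking the union: {(b, 26, 7), (d, 31, 37), (k, 7, 10), (m, 26, 5), (p, 35, 14), (q, 25, 40), (s, 14, 13), (w, 18, 26), (w, 31, 31), (x, 5, 40)}
Taking the difference: {(b, 26, 7), (d, 31, 37), (k, 7, 10), (m, 26, 5), (p, 35, 14), (q, 25, 40), (s, 14, 13), (w, 18, 26), (w, 31, 31), (x, 5, 40)}

{(b, 26, 7), (d, 31, 37), (k, 7, 10), (m, 26, 5), (p, 35, 14), (q, 25, 40), (s, 14, 13), (w, 18, 26), (w, 31, 31), (x, 5, 40)}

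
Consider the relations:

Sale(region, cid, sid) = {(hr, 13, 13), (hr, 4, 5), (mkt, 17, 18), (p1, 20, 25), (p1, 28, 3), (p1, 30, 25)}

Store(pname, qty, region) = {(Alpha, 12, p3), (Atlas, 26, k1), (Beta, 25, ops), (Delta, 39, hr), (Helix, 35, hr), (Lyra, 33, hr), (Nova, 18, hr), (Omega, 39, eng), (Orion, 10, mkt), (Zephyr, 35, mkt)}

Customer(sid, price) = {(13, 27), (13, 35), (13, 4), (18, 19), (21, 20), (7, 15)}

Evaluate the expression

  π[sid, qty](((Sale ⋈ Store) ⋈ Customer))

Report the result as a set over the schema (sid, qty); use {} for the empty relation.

{(13, 18), (13, 33), (13, 35), (13, 39), (18, 10), (18, 35)}

Sale ⋈ Store (natural join on region): {(hr, 13, 13, Delta, 39), (hr, 13, 13, Helix, 35), (hr, 13, 13, Lyra, 33), (hr, 13, 13, Nova, 18), (hr, 4, 5, Delta, 39), (hr, 4, 5, Helix, 35), (hr, 4, 5, Lyra, 33), (hr, 4, 5, Nova, 18), (mkt, 17, 18, Orion, 10), (mkt, 17, 18, Zephyr, 35)}
(Sale ⋈ Store) ⋈ Customer (natural join on sid): {(hr, 13, 13, Delta, 39, 27), (hr, 13, 13, Delta, 39, 35), (hr, 13, 13, Delta, 39, 4), (hr, 13, 13, Helix, 35, 27), (hr, 13, 13, Helix, 35, 35), (hr, 13, 13, Helix, 35, 4), (hr, 13, 13, Lyra, 33, 27), (hr, 13, 13, Lyra, 33, 35), (hr, 13, 13, Lyra, 33, 4), (hr, 13, 13, Nova, 18, 27), (hr, 13, 13, Nova, 18, 35), (hr, 13, 13, Nova, 18, 4), (mkt, 17, 18, Orion, 10, 19), (mkt, 17, 18, Zephyr, 35, 19)}
Keep only column(s) sid, qty (8 duplicate(s) eliminated): {(13, 18), (13, 33), (13, 35), (13, 39), (18, 10), (18, 35)}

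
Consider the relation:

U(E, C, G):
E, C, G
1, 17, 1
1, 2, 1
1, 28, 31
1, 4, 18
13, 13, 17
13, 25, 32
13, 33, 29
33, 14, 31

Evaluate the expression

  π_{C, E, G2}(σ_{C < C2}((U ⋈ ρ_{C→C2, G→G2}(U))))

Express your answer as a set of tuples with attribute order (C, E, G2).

{(13, 13, 29), (13, 13, 32), (17, 1, 31), (2, 1, 1), (2, 1, 18), (2, 1, 31), (25, 13, 29), (4, 1, 1), (4, 1, 31)}

ρ[C→C2, G→G2]: schema becomes (E, C2, G2); tuples unchanged.
Natural join on E: {(1, 17, 1, 17, 1), (1, 17, 1, 2, 1), (1, 17, 1, 28, 31), (1, 17, 1, 4, 18), (1, 2, 1, 17, 1), (1, 2, 1, 2, 1), (1, 2, 1, 28, 31), (1, 2, 1, 4, 18), (1, 28, 31, 17, 1), (1, 28, 31, 2, 1), (1, 28, 31, 28, 31), (1, 28, 31, 4, 18), (1, 4, 18, 17, 1), (1, 4, 18, 2, 1), (1, 4, 18, 28, 31), (1, 4, 18, 4, 18), (13, 13, 17, 13, 17), (13, 13, 17, 25, 32), (13, 13, 17, 33, 29), (13, 25, 32, 13, 17), (13, 25, 32, 25, 32), (13, 25, 32, 33, 29), (13, 33, 29, 13, 17), (13, 33, 29, 25, 32), (13, 33, 29, 33, 29), (33, 14, 31, 14, 31)}
Apply σ_{C < C2}; surviving tuples: {(1, 17, 1, 28, 31), (1, 2, 1, 17, 1), (1, 2, 1, 28, 31), (1, 2, 1, 4, 18), (1, 4, 18, 17, 1), (1, 4, 18, 28, 31), (13, 13, 17, 25, 32), (13, 13, 17, 33, 29), (13, 25, 32, 33, 29)}
π_{C, E, G2} gives {(13, 13, 29), (13, 13, 32), (17, 1, 31), (2, 1, 1), (2, 1, 18), (2, 1, 31), (25, 13, 29), (4, 1, 1), (4, 1, 31)}.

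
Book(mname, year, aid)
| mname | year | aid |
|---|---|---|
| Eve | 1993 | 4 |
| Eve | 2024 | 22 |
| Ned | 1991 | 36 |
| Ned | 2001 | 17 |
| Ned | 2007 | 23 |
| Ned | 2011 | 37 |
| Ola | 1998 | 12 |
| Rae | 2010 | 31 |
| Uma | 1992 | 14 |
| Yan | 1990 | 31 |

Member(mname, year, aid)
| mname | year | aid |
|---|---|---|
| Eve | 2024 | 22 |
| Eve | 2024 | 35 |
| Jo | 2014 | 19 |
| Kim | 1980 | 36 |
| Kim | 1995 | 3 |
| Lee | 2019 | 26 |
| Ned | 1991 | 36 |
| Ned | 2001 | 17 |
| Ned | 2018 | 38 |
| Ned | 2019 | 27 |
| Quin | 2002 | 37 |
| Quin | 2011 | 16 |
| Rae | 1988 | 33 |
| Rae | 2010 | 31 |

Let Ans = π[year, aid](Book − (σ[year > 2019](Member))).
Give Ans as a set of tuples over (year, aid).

σ[year > 2019]: keep tuples satisfying year > 2019 → {(Eve, 2024, 22), (Eve, 2024, 35)}
Taking the difference: {(Eve, 1993, 4), (Ned, 1991, 36), (Ned, 2001, 17), (Ned, 2007, 23), (Ned, 2011, 37), (Ola, 1998, 12), (Rae, 2010, 31), (Uma, 1992, 14), (Yan, 1990, 31)}
Projecting to year, aid: {(1990, 31), (1991, 36), (1992, 14), (1993, 4), (1998, 12), (2001, 17), (2007, 23), (2010, 31), (2011, 37)}

{(1990, 31), (1991, 36), (1992, 14), (1993, 4), (1998, 12), (2001, 17), (2007, 23), (2010, 31), (2011, 37)}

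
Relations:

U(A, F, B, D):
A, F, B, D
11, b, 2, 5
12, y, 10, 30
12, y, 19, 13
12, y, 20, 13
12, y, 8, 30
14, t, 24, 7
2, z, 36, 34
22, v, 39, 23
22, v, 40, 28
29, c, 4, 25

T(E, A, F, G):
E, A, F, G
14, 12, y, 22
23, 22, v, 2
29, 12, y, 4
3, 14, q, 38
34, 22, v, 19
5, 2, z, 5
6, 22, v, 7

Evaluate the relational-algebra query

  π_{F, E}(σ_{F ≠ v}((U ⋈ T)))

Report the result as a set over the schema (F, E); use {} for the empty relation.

Natural join on A, F: {(12, y, 10, 30, 14, 22), (12, y, 10, 30, 29, 4), (12, y, 19, 13, 14, 22), (12, y, 19, 13, 29, 4), (12, y, 20, 13, 14, 22), (12, y, 20, 13, 29, 4), (12, y, 8, 30, 14, 22), (12, y, 8, 30, 29, 4), (2, z, 36, 34, 5, 5), (22, v, 39, 23, 23, 2), (22, v, 39, 23, 34, 19), (22, v, 39, 23, 6, 7), (22, v, 40, 28, 23, 2), (22, v, 40, 28, 34, 19), (22, v, 40, 28, 6, 7)}
σ[F ≠ v]: keep tuples satisfying F ≠ v → {(12, y, 10, 30, 14, 22), (12, y, 10, 30, 29, 4), (12, y, 19, 13, 14, 22), (12, y, 19, 13, 29, 4), (12, y, 20, 13, 14, 22), (12, y, 20, 13, 29, 4), (12, y, 8, 30, 14, 22), (12, y, 8, 30, 29, 4), (2, z, 36, 34, 5, 5)}
π_{F, E} gives {(y, 14), (y, 29), (z, 5)} (6 duplicate(s) eliminated).

{(y, 14), (y, 29), (z, 5)}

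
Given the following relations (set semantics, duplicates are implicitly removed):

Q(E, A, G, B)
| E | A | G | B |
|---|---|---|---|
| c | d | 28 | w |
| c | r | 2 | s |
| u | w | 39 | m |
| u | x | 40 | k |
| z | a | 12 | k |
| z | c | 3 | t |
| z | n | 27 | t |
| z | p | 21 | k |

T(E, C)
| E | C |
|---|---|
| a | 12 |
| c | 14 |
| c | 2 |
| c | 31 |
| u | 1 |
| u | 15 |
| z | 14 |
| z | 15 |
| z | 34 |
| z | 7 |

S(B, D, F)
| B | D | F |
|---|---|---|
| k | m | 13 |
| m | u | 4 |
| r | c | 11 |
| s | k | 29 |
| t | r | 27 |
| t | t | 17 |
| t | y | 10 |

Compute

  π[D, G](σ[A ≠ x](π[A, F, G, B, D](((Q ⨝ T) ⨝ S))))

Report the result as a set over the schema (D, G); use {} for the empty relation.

{(k, 2), (m, 12), (m, 21), (r, 27), (r, 3), (t, 27), (t, 3), (u, 39), (y, 27), (y, 3)}

Joining Q and T on E yields {(c, d, 28, w, 14), (c, d, 28, w, 2), (c, d, 28, w, 31), (c, r, 2, s, 14), (c, r, 2, s, 2), (c, r, 2, s, 31), (u, w, 39, m, 1), (u, w, 39, m, 15), (u, x, 40, k, 1), (u, x, 40, k, 15), (z, a, 12, k, 14), (z, a, 12, k, 15), (z, a, 12, k, 34), (z, a, 12, k, 7), (z, c, 3, t, 14), (z, c, 3, t, 15), (z, c, 3, t, 34), (z, c, 3, t, 7), (z, n, 27, t, 14), (z, n, 27, t, 15), (z, n, 27, t, 34), (z, n, 27, t, 7), (z, p, 21, k, 14), (z, p, 21, k, 15), (z, p, 21, k, 34), (z, p, 21, k, 7)}.
Joining (Q ⨝ T) and S on B yields {(c, r, 2, s, 14, k, 29), (c, r, 2, s, 2, k, 29), (c, r, 2, s, 31, k, 29), (u, w, 39, m, 1, u, 4), (u, w, 39, m, 15, u, 4), (u, x, 40, k, 1, m, 13), (u, x, 40, k, 15, m, 13), (z, a, 12, k, 14, m, 13), (z, a, 12, k, 15, m, 13), (z, a, 12, k, 34, m, 13), (z, a, 12, k, 7, m, 13), (z, c, 3, t, 14, r, 27), (z, c, 3, t, 14, t, 17), (z, c, 3, t, 14, y, 10), (z, c, 3, t, 15, r, 27), (z, c, 3, t, 15, t, 17), (z, c, 3, t, 15, y, 10), (z, c, 3, t, 34, r, 27), (z, c, 3, t, 34, t, 17), (z, c, 3, t, 34, y, 10), (z, c, 3, t, 7, r, 27), (z, c, 3, t, 7, t, 17), (z, c, 3, t, 7, y, 10), (z, n, 27, t, 14, r, 27), (z, n, 27, t, 14, t, 17), (z, n, 27, t, 14, y, 10), (z, n, 27, t, 15, r, 27), (z, n, 27, t, 15, t, 17), (z, n, 27, t, 15, y, 10), (z, n, 27, t, 34, r, 27), (z, n, 27, t, 34, t, 17), (z, n, 27, t, 34, y, 10), (z, n, 27, t, 7, r, 27), (z, n, 27, t, 7, t, 17), (z, n, 27, t, 7, y, 10), (z, p, 21, k, 14, m, 13), (z, p, 21, k, 15, m, 13), (z, p, 21, k, 34, m, 13), (z, p, 21, k, 7, m, 13)}.
π_{A, F, G, B, D} gives {(a, 13, 12, k, m), (c, 10, 3, t, y), (c, 17, 3, t, t), (c, 27, 3, t, r), (n, 10, 27, t, y), (n, 17, 27, t, t), (n, 27, 27, t, r), (p, 13, 21, k, m), (r, 29, 2, s, k), (w, 4, 39, m, u), (x, 13, 40, k, m)} (28 duplicate(s) eliminated).
σ[A ≠ x]: keep tuples satisfying A ≠ x → {(a, 13, 12, k, m), (c, 10, 3, t, y), (c, 17, 3, t, t), (c, 27, 3, t, r), (n, 10, 27, t, y), (n, 17, 27, t, t), (n, 27, 27, t, r), (p, 13, 21, k, m), (r, 29, 2, s, k), (w, 4, 39, m, u)}
π_{D, G} gives {(k, 2), (m, 12), (m, 21), (r, 27), (r, 3), (t, 27), (t, 3), (u, 39), (y, 27), (y, 3)}.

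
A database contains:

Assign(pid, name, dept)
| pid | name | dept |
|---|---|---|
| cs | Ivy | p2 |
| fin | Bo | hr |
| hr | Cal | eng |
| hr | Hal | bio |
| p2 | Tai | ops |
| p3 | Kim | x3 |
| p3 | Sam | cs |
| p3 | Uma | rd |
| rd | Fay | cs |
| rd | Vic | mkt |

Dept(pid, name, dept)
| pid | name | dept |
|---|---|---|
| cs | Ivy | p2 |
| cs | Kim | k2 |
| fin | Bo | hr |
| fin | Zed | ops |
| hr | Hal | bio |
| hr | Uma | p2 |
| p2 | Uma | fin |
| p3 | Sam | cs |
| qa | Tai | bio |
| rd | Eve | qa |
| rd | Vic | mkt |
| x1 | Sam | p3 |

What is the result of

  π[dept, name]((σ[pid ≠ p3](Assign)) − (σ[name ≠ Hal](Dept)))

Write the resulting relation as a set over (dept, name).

Filtering on pid ≠ p3 leaves {(cs, Ivy, p2), (fin, Bo, hr), (hr, Cal, eng), (hr, Hal, bio), (p2, Tai, ops), (rd, Fay, cs), (rd, Vic, mkt)}.
Filtering on name ≠ Hal leaves {(cs, Ivy, p2), (cs, Kim, k2), (fin, Bo, hr), (fin, Zed, ops), (hr, Uma, p2), (p2, Uma, fin), (p3, Sam, cs), (qa, Tai, bio), (rd, Eve, qa), (rd, Vic, mkt), (x1, Sam, p3)}.
Difference: {(cs, Ivy, p2), (fin, Bo, hr), (hr, Cal, eng), (hr, Hal, bio), (p2, Tai, ops), (rd, Fay, cs), (rd, Vic, mkt)} with {(cs, Ivy, p2), (cs, Kim, k2), (fin, Bo, hr), (fin, Zed, ops), (hr, Uma, p2), (p2, Uma, fin), (p3, Sam, cs), (qa, Tai, bio), (rd, Eve, qa), (rd, Vic, mkt), (x1, Sam, p3)} → {(hr, Cal, eng), (hr, Hal, bio), (p2, Tai, ops), (rd, Fay, cs)}
π_{dept, name} gives {(bio, Hal), (cs, Fay), (eng, Cal), (ops, Tai)}.

{(bio, Hal), (cs, Fay), (eng, Cal), (ops, Tai)}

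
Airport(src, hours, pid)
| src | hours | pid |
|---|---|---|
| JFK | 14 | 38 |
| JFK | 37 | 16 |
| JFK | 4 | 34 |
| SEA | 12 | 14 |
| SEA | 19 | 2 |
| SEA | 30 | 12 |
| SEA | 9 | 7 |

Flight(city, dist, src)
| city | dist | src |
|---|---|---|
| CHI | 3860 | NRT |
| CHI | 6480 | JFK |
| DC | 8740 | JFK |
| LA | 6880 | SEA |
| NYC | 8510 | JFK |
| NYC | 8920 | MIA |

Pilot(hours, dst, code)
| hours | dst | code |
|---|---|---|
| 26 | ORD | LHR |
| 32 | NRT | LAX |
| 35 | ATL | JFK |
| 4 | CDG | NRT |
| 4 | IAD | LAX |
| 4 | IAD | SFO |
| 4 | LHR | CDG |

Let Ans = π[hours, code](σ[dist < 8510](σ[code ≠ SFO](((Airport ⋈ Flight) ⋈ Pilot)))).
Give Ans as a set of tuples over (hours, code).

Natural join on src: {(JFK, 14, 38, CHI, 6480), (JFK, 14, 38, DC, 8740), (JFK, 14, 38, NYC, 8510), (JFK, 37, 16, CHI, 6480), (JFK, 37, 16, DC, 8740), (JFK, 37, 16, NYC, 8510), (JFK, 4, 34, CHI, 6480), (JFK, 4, 34, DC, 8740), (JFK, 4, 34, NYC, 8510), (SEA, 12, 14, LA, 6880), (SEA, 19, 2, LA, 6880), (SEA, 30, 12, LA, 6880), (SEA, 9, 7, LA, 6880)}
Natural join on hours: {(JFK, 4, 34, CHI, 6480, CDG, NRT), (JFK, 4, 34, CHI, 6480, IAD, LAX), (JFK, 4, 34, CHI, 6480, IAD, SFO), (JFK, 4, 34, CHI, 6480, LHR, CDG), (JFK, 4, 34, DC, 8740, CDG, NRT), (JFK, 4, 34, DC, 8740, IAD, LAX), (JFK, 4, 34, DC, 8740, IAD, SFO), (JFK, 4, 34, DC, 8740, LHR, CDG), (JFK, 4, 34, NYC, 8510, CDG, NRT), (JFK, 4, 34, NYC, 8510, IAD, LAX), (JFK, 4, 34, NYC, 8510, IAD, SFO), (JFK, 4, 34, NYC, 8510, LHR, CDG)}
σ[code ≠ SFO]: keep tuples satisfying code ≠ SFO → {(JFK, 4, 34, CHI, 6480, CDG, NRT), (JFK, 4, 34, CHI, 6480, IAD, LAX), (JFK, 4, 34, CHI, 6480, LHR, CDG), (JFK, 4, 34, DC, 8740, CDG, NRT), (JFK, 4, 34, DC, 8740, IAD, LAX), (JFK, 4, 34, DC, 8740, LHR, CDG), (JFK, 4, 34, NYC, 8510, CDG, NRT), (JFK, 4, 34, NYC, 8510, IAD, LAX), (JFK, 4, 34, NYC, 8510, LHR, CDG)}
σ[dist < 8510]: keep tuples satisfying dist < 8510 → {(JFK, 4, 34, CHI, 6480, CDG, NRT), (JFK, 4, 34, CHI, 6480, IAD, LAX), (JFK, 4, 34, CHI, 6480, LHR, CDG)}
π[hours, code]: project onto (hours, code) → {(4, CDG), (4, LAX), (4, NRT)}

{(4, CDG), (4, LAX), (4, NRT)}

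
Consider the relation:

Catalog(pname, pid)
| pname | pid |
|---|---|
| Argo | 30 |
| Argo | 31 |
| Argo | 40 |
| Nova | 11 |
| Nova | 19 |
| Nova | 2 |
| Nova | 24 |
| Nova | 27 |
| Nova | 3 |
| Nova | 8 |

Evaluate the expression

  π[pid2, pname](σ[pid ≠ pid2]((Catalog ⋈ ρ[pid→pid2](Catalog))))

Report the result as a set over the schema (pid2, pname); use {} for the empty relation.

ρ[pid→pid2]: schema becomes (pname, pid2); tuples unchanged.
Catalog ⋈ ρ[pid→pid2](Catalog) (natural join on pname): {(Argo, 30, 30), (Argo, 30, 31), (Argo, 30, 40), (Argo, 31, 30), (Argo, 31, 31), (Argo, 31, 40), (Argo, 40, 30), (Argo, 40, 31), (Argo, 40, 40), (Nova, 11, 11), (Nova, 11, 19), (Nova, 11, 2), (Nova, 11, 24), (Nova, 11, 27), (Nova, 11, 3), (Nova, 11, 8), (Nova, 19, 11), (Nova, 19, 19), (Nova, 19, 2), (Nova, 19, 24), (Nova, 19, 27), (Nova, 19, 3), (Nova, 19, 8), (Nova, 2, 11), (Nova, 2, 19), (Nova, 2, 2), (Nova, 2, 24), (Nova, 2, 27), (Nova, 2, 3), (Nova, 2, 8), (Nova, 24, 11), (Nova, 24, 19), (Nova, 24, 2), (Nova, 24, 24), (Nova, 24, 27), (Nova, 24, 3), (Nova, 24, 8), (Nova, 27, 11), (Nova, 27, 19), (Nova, 27, 2), (Nova, 27, 24), (Nova, 27, 27), (Nova, 27, 3), (Nova, 27, 8), (Nova, 3, 11), (Nova, 3, 19), (Nova, 3, 2), (Nova, 3, 24), (Nova, 3, 27), (Nova, 3, 3), (Nova, 3, 8), (Nova, 8, 11), (Nova, 8, 19), (Nova, 8, 2), (Nova, 8, 24), (Nova, 8, 27), (Nova, 8, 3), (Nova, 8, 8)}
Apply σ_{pid ≠ pid2}; surviving tuples: {(Argo, 30, 31), (Argo, 30, 40), (Argo, 31, 30), (Argo, 31, 40), (Argo, 40, 30), (Argo, 40, 31), (Nova, 11, 19), (Nova, 11, 2), (Nova, 11, 24), (Nova, 11, 27), (Nova, 11, 3), (Nova, 11, 8), (Nova, 19, 11), (Nova, 19, 2), (Nova, 19, 24), (Nova, 19, 27), (Nova, 19, 3), (Nova, 19, 8), (Nova, 2, 11), (Nova, 2, 19), (Nova, 2, 24), (Nova, 2, 27), (Nova, 2, 3), (Nova, 2, 8), (Nova, 24, 11), (Nova, 24, 19), (Nova, 24, 2), (Nova, 24, 27), (Nova, 24, 3), (Nova, 24, 8), (Nova, 27, 11), (Nova, 27, 19), (Nova, 27, 2), (Nova, 27, 24), (Nova, 27, 3), (Nova, 27, 8), (Nova, 3, 11), (Nova, 3, 19), (Nova, 3, 2), (Nova, 3, 24), (Nova, 3, 27), (Nova, 3, 8), (Nova, 8, 11), (Nova, 8, 19), (Nova, 8, 2), (Nova, 8, 24), (Nova, 8, 27), (Nova, 8, 3)}
π[pid2, pname]: project onto (pid2, pname) (38 duplicate(s) eliminated) → {(11, Nova), (19, Nova), (2, Nova), (24, Nova), (27, Nova), (3, Nova), (30, Argo), (31, Argo), (40, Argo), (8, Nova)}

{(11, Nova), (19, Nova), (2, Nova), (24, Nova), (27, Nova), (3, Nova), (30, Argo), (31, Argo), (40, Argo), (8, Nova)}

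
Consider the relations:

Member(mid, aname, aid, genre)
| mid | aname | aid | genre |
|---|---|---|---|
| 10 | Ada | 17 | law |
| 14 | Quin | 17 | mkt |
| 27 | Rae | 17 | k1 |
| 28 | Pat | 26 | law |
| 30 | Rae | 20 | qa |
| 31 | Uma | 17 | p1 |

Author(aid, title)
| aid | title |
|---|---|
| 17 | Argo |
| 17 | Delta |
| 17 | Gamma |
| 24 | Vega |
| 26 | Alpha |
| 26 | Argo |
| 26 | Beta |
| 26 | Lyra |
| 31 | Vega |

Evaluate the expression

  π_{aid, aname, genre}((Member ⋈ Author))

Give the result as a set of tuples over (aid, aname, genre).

Natural join on aid: {(10, Ada, 17, law, Argo), (10, Ada, 17, law, Delta), (10, Ada, 17, law, Gamma), (14, Quin, 17, mkt, Argo), (14, Quin, 17, mkt, Delta), (14, Quin, 17, mkt, Gamma), (27, Rae, 17, k1, Argo), (27, Rae, 17, k1, Delta), (27, Rae, 17, k1, Gamma), (28, Pat, 26, law, Alpha), (28, Pat, 26, law, Argo), (28, Pat, 26, law, Beta), (28, Pat, 26, law, Lyra), (31, Uma, 17, p1, Argo), (31, Uma, 17, p1, Delta), (31, Uma, 17, p1, Gamma)}
π[aid, aname, genre]: project onto (aid, aname, genre) (11 duplicate(s) eliminated) → {(17, Ada, law), (17, Quin, mkt), (17, Rae, k1), (17, Uma, p1), (26, Pat, law)}

{(17, Ada, law), (17, Quin, mkt), (17, Rae, k1), (17, Uma, p1), (26, Pat, law)}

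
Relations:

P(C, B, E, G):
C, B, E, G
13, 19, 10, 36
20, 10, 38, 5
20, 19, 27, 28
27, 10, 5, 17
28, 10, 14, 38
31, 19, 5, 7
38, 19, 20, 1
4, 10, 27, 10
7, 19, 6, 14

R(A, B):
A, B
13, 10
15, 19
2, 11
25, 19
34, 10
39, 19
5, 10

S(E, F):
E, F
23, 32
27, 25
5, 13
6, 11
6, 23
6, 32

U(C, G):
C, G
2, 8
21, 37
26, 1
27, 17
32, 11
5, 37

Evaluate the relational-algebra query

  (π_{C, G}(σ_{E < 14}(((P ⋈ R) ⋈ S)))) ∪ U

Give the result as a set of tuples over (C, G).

{(2, 8), (21, 37), (26, 1), (27, 17), (31, 7), (32, 11), (5, 37), (7, 14)}

Natural join on B: {(13, 19, 10, 36, 15), (13, 19, 10, 36, 25), (13, 19, 10, 36, 39), (20, 10, 38, 5, 13), (20, 10, 38, 5, 34), (20, 10, 38, 5, 5), (20, 19, 27, 28, 15), (20, 19, 27, 28, 25), (20, 19, 27, 28, 39), (27, 10, 5, 17, 13), (27, 10, 5, 17, 34), (27, 10, 5, 17, 5), (28, 10, 14, 38, 13), (28, 10, 14, 38, 34), (28, 10, 14, 38, 5), (31, 19, 5, 7, 15), (31, 19, 5, 7, 25), (31, 19, 5, 7, 39), (38, 19, 20, 1, 15), (38, 19, 20, 1, 25), (38, 19, 20, 1, 39), (4, 10, 27, 10, 13), (4, 10, 27, 10, 34), (4, 10, 27, 10, 5), (7, 19, 6, 14, 15), (7, 19, 6, 14, 25), (7, 19, 6, 14, 39)}
Natural join on E: {(20, 19, 27, 28, 15, 25), (20, 19, 27, 28, 25, 25), (20, 19, 27, 28, 39, 25), (27, 10, 5, 17, 13, 13), (27, 10, 5, 17, 34, 13), (27, 10, 5, 17, 5, 13), (31, 19, 5, 7, 15, 13), (31, 19, 5, 7, 25, 13), (31, 19, 5, 7, 39, 13), (4, 10, 27, 10, 13, 25), (4, 10, 27, 10, 34, 25), (4, 10, 27, 10, 5, 25), (7, 19, 6, 14, 15, 11), (7, 19, 6, 14, 15, 23), (7, 19, 6, 14, 15, 32), (7, 19, 6, 14, 25, 11), (7, 19, 6, 14, 25, 23), (7, 19, 6, 14, 25, 32), (7, 19, 6, 14, 39, 11), (7, 19, 6, 14, 39, 23), (7, 19, 6, 14, 39, 32)}
Filtering on E < 14 leaves {(27, 10, 5, 17, 13, 13), (27, 10, 5, 17, 34, 13), (27, 10, 5, 17, 5, 13), (31, 19, 5, 7, 15, 13), (31, 19, 5, 7, 25, 13), (31, 19, 5, 7, 39, 13), (7, 19, 6, 14, 15, 11), (7, 19, 6, 14, 15, 23), (7, 19, 6, 14, 15, 32), (7, 19, 6, 14, 25, 11), (7, 19, 6, 14, 25, 23), (7, 19, 6, 14, 25, 32), (7, 19, 6, 14, 39, 11), (7, 19, 6, 14, 39, 23), (7, 19, 6, 14, 39, 32)}.
π_{C, G} gives {(27, 17), (31, 7), (7, 14)} (12 duplicate(s) eliminated).
Set union of the two operands is {(2, 8), (21, 37), (26, 1), (27, 17), (31, 7), (32, 11), (5, 37), (7, 14)}.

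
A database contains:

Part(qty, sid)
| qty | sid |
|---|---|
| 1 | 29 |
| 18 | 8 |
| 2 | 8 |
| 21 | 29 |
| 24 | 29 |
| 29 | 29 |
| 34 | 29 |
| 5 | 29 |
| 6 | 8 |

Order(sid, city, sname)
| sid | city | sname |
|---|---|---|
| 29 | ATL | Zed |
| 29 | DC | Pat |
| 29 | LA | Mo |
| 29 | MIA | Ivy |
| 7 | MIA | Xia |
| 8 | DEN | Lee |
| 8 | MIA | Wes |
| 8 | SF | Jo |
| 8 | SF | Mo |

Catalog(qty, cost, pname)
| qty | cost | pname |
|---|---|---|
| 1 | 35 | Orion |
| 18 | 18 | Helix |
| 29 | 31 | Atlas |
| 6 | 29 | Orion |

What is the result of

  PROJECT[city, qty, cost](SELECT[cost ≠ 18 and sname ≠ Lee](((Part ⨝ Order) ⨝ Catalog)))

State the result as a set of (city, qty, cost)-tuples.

{(ATL, 1, 35), (ATL, 29, 31), (DC, 1, 35), (DC, 29, 31), (LA, 1, 35), (LA, 29, 31), (MIA, 1, 35), (MIA, 29, 31), (MIA, 6, 29), (SF, 6, 29)}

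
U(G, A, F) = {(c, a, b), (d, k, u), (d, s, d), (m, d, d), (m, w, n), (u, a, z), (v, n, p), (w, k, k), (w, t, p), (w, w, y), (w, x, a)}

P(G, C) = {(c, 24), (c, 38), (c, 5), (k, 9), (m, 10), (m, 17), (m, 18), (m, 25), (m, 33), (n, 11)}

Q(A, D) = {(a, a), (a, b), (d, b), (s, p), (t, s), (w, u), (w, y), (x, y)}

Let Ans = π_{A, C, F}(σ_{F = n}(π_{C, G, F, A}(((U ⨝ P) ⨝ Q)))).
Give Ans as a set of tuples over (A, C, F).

Joining U and P on G yields {(c, a, b, 24), (c, a, b, 38), (c, a, b, 5), (m, d, d, 10), (m, d, d, 17), (m, d, d, 18), (m, d, d, 25), (m, d, d, 33), (m, w, n, 10), (m, w, n, 17), (m, w, n, 18), (m, w, n, 25), (m, w, n, 33)}.
Joining (U ⨝ P) and Q on A yields {(c, a, b, 24, a), (c, a, b, 24, b), (c, a, b, 38, a), (c, a, b, 38, b), (c, a, b, 5, a), (c, a, b, 5, b), (m, d, d, 10, b), (m, d, d, 17, b), (m, d, d, 18, b), (m, d, d, 25, b), (m, d, d, 33, b), (m, w, n, 10, u), (m, w, n, 10, y), (m, w, n, 17, u), (m, w, n, 17, y), (m, w, n, 18, u), (m, w, n, 18, y), (m, w, n, 25, u), (m, w, n, 25, y), (m, w, n, 33, u), (m, w, n, 33, y)}.
π_{C, G, F, A} gives {(10, m, d, d), (10, m, n, w), (17, m, d, d), (17, m, n, w), (18, m, d, d), (18, m, n, w), (24, c, b, a), (25, m, d, d), (25, m, n, w), (33, m, d, d), (33, m, n, w), (38, c, b, a), (5, c, b, a)} (8 duplicate(s) eliminated).
Filtering on F = n leaves {(10, m, n, w), (17, m, n, w), (18, m, n, w), (25, m, n, w), (33, m, n, w)}.
π_{A, C, F} gives {(w, 10, n), (w, 17, n), (w, 18, n), (w, 25, n), (w, 33, n)}.

{(w, 10, n), (w, 17, n), (w, 18, n), (w, 25, n), (w, 33, n)}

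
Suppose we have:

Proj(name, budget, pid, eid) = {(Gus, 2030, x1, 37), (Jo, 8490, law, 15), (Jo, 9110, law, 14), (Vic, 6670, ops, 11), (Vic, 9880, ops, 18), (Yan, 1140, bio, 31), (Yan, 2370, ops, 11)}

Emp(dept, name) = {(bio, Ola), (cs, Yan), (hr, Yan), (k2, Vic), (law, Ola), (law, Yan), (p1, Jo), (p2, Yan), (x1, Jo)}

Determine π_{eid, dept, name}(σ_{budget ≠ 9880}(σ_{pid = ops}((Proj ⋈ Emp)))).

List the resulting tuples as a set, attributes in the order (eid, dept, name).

Joining Proj and Emp on name yields {(Jo, 8490, law, 15, p1), (Jo, 8490, law, 15, x1), (Jo, 9110, law, 14, p1), (Jo, 9110, law, 14, x1), (Vic, 6670, ops, 11, k2), (Vic, 9880, ops, 18, k2), (Yan, 1140, bio, 31, cs), (Yan, 1140, bio, 31, hr), (Yan, 1140, bio, 31, law), (Yan, 1140, bio, 31, p2), (Yan, 2370, ops, 11, cs), (Yan, 2370, ops, 11, hr), (Yan, 2370, ops, 11, law), (Yan, 2370, ops, 11, p2)}.
σ[pid = ops]: keep tuples satisfying pid = ops → {(Vic, 6670, ops, 11, k2), (Vic, 9880, ops, 18, k2), (Yan, 2370, ops, 11, cs), (Yan, 2370, ops, 11, hr), (Yan, 2370, ops, 11, law), (Yan, 2370, ops, 11, p2)}
σ[budget ≠ 9880]: keep tuples satisfying budget ≠ 9880 → {(Vic, 6670, ops, 11, k2), (Yan, 2370, ops, 11, cs), (Yan, 2370, ops, 11, hr), (Yan, 2370, ops, 11, law), (Yan, 2370, ops, 11, p2)}
π_{eid, dept, name} gives {(11, cs, Yan), (11, hr, Yan), (11, k2, Vic), (11, law, Yan), (11, p2, Yan)}.

{(11, cs, Yan), (11, hr, Yan), (11, k2, Vic), (11, law, Yan), (11, p2, Yan)}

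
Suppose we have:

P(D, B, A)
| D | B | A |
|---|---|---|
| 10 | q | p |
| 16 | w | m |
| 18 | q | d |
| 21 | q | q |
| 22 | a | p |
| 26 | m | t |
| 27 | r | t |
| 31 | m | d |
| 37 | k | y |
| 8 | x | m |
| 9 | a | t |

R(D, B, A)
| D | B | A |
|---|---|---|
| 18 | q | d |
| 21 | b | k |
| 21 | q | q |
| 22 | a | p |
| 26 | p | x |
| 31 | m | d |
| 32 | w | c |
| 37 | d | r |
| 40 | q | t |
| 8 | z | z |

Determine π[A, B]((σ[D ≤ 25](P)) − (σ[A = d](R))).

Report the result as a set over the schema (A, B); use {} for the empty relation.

{(m, w), (m, x), (p, a), (p, q), (q, q), (t, a)}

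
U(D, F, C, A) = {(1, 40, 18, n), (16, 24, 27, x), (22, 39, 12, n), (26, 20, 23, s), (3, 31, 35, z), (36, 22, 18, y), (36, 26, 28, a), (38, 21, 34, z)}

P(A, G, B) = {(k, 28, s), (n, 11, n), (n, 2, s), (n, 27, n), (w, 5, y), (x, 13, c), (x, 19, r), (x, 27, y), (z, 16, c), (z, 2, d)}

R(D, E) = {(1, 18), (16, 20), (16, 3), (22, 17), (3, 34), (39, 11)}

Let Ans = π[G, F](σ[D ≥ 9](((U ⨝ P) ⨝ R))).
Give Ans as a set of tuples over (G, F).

{(11, 39), (13, 24), (19, 24), (2, 39), (27, 24), (27, 39)}

Joining U and P on A yields {(1, 40, 18, n, 11, n), (1, 40, 18, n, 2, s), (1, 40, 18, n, 27, n), (16, 24, 27, x, 13, c), (16, 24, 27, x, 19, r), (16, 24, 27, x, 27, y), (22, 39, 12, n, 11, n), (22, 39, 12, n, 2, s), (22, 39, 12, n, 27, n), (3, 31, 35, z, 16, c), (3, 31, 35, z, 2, d), (38, 21, 34, z, 16, c), (38, 21, 34, z, 2, d)}.
Joining (U ⨝ P) and R on D yields {(1, 40, 18, n, 11, n, 18), (1, 40, 18, n, 2, s, 18), (1, 40, 18, n, 27, n, 18), (16, 24, 27, x, 13, c, 20), (16, 24, 27, x, 13, c, 3), (16, 24, 27, x, 19, r, 20), (16, 24, 27, x, 19, r, 3), (16, 24, 27, x, 27, y, 20), (16, 24, 27, x, 27, y, 3), (22, 39, 12, n, 11, n, 17), (22, 39, 12, n, 2, s, 17), (22, 39, 12, n, 27, n, 17), (3, 31, 35, z, 16, c, 34), (3, 31, 35, z, 2, d, 34)}.
Selection D ≥ 9: {(16, 24, 27, x, 13, c, 20), (16, 24, 27, x, 13, c, 3), (16, 24, 27, x, 19, r, 20), (16, 24, 27, x, 19, r, 3), (16, 24, 27, x, 27, y, 20), (16, 24, 27, x, 27, y, 3), (22, 39, 12, n, 11, n, 17), (22, 39, 12, n, 2, s, 17), (22, 39, 12, n, 27, n, 17)}
Keep only column(s) G, F (3 duplicate(s) eliminated): {(11, 39), (13, 24), (19, 24), (2, 39), (27, 24), (27, 39)}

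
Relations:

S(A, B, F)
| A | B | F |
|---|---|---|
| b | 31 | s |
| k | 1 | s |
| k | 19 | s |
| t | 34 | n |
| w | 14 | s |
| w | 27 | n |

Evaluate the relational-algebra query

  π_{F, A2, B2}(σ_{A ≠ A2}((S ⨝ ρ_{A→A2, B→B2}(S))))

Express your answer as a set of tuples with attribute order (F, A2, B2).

{(n, t, 34), (n, w, 27), (s, b, 31), (s, k, 1), (s, k, 19), (s, w, 14)}

ρ[A→A2, B→B2]: schema becomes (A2, B2, F); tuples unchanged.
Natural join on F: {(b, 31, s, b, 31), (b, 31, s, k, 1), (b, 31, s, k, 19), (b, 31, s, w, 14), (k, 1, s, b, 31), (k, 1, s, k, 1), (k, 1, s, k, 19), (k, 1, s, w, 14), (k, 19, s, b, 31), (k, 19, s, k, 1), (k, 19, s, k, 19), (k, 19, s, w, 14), (t, 34, n, t, 34), (t, 34, n, w, 27), (w, 14, s, b, 31), (w, 14, s, k, 1), (w, 14, s, k, 19), (w, 14, s, w, 14), (w, 27, n, t, 34), (w, 27, n, w, 27)}
Filtering on A ≠ A2 leaves {(b, 31, s, k, 1), (b, 31, s, k, 19), (b, 31, s, w, 14), (k, 1, s, b, 31), (k, 1, s, w, 14), (k, 19, s, b, 31), (k, 19, s, w, 14), (t, 34, n, w, 27), (w, 14, s, b, 31), (w, 14, s, k, 1), (w, 14, s, k, 19), (w, 27, n, t, 34)}.
Projecting to F, A2, B2 (6 duplicate(s) eliminated): {(n, t, 34), (n, w, 27), (s, b, 31), (s, k, 1), (s, k, 19), (s, w, 14)}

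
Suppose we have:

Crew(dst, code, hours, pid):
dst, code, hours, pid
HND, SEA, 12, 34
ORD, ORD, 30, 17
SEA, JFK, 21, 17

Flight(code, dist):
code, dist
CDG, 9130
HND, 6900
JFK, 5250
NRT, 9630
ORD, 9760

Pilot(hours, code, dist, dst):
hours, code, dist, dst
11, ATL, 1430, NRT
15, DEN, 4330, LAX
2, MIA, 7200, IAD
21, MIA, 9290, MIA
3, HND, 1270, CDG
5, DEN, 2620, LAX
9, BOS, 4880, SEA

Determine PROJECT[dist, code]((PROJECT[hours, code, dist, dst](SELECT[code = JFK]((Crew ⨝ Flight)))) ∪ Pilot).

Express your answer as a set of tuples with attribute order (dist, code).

{(1270, HND), (1430, ATL), (2620, DEN), (4330, DEN), (4880, BOS), (5250, JFK), (7200, MIA), (9290, MIA)}

Crew ⋈ Flight (natural join on code): {(ORD, ORD, 30, 17, 9760), (SEA, JFK, 21, 17, 5250)}
Apply σ_{code = JFK}; surviving tuples: {(SEA, JFK, 21, 17, 5250)}
π_{hours, code, dist, dst} gives {(21, JFK, 5250, SEA)}.
Set union of the two operands is {(11, ATL, 1430, NRT), (15, DEN, 4330, LAX), (2, MIA, 7200, IAD), (21, JFK, 5250, SEA), (21, MIA, 9290, MIA), (3, HND, 1270, CDG), (5, DEN, 2620, LAX), (9, BOS, 4880, SEA)}.
π_{dist, code} gives {(1270, HND), (1430, ATL), (2620, DEN), (4330, DEN), (4880, BOS), (5250, JFK), (7200, MIA), (9290, MIA)}.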